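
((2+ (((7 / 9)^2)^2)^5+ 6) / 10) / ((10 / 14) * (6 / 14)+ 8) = 4769714680998899078041 / 49481698418361700220070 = 0.10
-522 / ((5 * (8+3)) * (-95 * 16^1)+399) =18 / 2869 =0.01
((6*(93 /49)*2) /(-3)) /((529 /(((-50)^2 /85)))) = -186000 /440657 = -0.42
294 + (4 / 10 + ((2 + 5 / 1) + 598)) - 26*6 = 3717 / 5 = 743.40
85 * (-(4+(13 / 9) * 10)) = -14110 / 9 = -1567.78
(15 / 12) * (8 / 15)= 2 / 3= 0.67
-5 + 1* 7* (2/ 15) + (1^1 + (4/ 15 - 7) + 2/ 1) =-39/ 5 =-7.80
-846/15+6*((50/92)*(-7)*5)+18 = -17541/115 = -152.53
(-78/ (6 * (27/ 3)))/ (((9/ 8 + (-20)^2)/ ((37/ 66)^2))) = -35594/ 31451409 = -0.00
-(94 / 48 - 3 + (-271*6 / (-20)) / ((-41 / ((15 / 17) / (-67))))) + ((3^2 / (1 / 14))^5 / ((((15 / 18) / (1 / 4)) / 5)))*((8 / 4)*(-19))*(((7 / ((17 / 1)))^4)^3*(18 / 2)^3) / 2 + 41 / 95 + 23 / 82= -57199877731174557891080142050627 / 3649056291327949904760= -15675252219.90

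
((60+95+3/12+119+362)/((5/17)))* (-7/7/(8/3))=-25959/32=-811.22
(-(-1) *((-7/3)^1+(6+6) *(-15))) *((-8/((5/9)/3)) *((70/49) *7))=78768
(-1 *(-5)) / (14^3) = 5 / 2744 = 0.00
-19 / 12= -1.58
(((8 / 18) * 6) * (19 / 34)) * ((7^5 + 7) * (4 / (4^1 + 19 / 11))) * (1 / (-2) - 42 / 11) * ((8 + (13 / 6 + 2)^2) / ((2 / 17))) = -3958411930 / 243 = -16289761.03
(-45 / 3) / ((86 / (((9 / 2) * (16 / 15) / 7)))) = -36 / 301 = -0.12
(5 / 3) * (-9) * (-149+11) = 2070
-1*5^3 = -125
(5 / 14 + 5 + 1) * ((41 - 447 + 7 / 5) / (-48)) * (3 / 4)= 25721 / 640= 40.19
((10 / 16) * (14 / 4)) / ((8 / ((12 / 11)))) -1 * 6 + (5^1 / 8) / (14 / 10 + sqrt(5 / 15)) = -110877 / 21472 -125 * sqrt(3) / 976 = -5.39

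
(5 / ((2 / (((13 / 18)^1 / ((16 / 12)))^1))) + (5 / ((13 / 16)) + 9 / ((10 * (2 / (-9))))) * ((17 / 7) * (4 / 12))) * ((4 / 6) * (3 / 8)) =22257 / 29120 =0.76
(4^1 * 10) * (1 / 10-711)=-28436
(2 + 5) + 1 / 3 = 22 / 3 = 7.33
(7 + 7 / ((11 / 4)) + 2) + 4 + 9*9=1062 / 11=96.55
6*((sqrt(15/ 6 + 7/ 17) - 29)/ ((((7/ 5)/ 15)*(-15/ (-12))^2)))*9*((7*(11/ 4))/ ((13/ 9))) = -1860408/ 13 + 96228*sqrt(374)/ 221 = -134687.67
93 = 93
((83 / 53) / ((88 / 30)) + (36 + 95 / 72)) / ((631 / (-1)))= -1588931 / 26486856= -0.06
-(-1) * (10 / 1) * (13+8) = 210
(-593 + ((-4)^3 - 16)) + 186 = -487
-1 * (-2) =2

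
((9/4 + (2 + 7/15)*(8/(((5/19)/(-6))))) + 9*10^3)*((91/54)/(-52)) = -5986631/21600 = -277.16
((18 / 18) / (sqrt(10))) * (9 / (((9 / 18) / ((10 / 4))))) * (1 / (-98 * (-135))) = sqrt(10) / 2940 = 0.00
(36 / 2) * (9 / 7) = 162 / 7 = 23.14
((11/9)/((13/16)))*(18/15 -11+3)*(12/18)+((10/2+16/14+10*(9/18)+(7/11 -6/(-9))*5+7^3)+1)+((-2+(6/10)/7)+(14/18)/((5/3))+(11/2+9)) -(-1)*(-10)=19345441/54054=357.89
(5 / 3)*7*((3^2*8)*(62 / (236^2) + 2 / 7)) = 838695 / 3481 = 240.94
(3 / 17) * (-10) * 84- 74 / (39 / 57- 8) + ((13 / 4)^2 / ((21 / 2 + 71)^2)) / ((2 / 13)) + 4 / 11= -761029115091 / 5524864136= -137.75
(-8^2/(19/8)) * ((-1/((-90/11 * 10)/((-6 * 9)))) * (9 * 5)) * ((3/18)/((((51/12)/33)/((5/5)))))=1035.73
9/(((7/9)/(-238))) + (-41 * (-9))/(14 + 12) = -71235/26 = -2739.81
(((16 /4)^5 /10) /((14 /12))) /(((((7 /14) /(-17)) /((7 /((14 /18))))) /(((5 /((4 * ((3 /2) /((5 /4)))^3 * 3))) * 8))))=-1088000 /21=-51809.52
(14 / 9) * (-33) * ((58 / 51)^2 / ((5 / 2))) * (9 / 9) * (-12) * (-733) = -3037880384 / 13005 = -233593.26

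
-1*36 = -36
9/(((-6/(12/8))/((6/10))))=-1.35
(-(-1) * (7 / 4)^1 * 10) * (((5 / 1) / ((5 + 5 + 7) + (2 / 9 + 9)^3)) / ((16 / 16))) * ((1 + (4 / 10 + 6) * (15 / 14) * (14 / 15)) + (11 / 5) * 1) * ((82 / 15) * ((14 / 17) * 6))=28.31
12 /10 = 6 /5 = 1.20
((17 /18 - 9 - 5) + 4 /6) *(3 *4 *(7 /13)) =-3122 /39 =-80.05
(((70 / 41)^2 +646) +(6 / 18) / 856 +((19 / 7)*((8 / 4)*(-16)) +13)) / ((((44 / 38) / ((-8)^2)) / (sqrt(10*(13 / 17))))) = 1320645175732*sqrt(2210) / 706337709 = 87896.16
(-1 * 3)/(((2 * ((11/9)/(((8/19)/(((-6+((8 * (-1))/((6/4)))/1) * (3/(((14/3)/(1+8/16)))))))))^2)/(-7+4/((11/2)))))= 1298304/138861899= 0.01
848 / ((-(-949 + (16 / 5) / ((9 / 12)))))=0.90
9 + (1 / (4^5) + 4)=13313 / 1024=13.00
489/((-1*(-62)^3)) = 489/238328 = 0.00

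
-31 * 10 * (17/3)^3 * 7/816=-313565/648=-483.90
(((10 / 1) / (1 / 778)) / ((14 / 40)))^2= 24211360000 / 49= 494109387.76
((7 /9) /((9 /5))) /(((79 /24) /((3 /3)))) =0.13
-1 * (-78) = 78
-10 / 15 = -2 / 3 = -0.67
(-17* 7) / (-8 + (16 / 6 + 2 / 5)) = 1785 / 74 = 24.12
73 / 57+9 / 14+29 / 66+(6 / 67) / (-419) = 97039583 / 41070799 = 2.36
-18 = -18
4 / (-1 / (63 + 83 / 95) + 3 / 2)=24272 / 9007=2.69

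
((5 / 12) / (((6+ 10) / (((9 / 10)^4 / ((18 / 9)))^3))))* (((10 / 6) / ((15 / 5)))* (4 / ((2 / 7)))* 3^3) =1977006755367 / 10240000000000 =0.19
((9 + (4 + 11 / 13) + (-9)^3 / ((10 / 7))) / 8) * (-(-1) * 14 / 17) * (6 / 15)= -451773 / 22100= -20.44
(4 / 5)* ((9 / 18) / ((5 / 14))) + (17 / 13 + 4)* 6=10714 / 325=32.97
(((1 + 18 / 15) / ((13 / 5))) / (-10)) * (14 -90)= 418 / 65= 6.43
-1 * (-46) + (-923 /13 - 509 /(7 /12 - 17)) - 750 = -146567 /197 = -743.99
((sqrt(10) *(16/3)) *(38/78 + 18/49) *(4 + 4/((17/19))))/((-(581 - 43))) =-209024 *sqrt(10)/2913001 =-0.23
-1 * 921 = -921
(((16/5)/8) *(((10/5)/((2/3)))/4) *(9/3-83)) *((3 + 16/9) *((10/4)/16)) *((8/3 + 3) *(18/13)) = -3655/26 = -140.58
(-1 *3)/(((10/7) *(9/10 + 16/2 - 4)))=-3/7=-0.43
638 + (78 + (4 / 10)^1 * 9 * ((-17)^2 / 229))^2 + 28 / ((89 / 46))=871125336566 / 116681225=7465.86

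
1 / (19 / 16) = 16 / 19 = 0.84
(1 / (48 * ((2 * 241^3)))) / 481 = 1 / 646349529696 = 0.00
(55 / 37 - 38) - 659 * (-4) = 96181 / 37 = 2599.49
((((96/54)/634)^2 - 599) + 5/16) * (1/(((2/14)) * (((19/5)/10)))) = -13644629877725/1237220568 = -11028.45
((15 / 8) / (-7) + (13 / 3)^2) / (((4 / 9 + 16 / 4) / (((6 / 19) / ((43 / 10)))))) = 1473 / 4816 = 0.31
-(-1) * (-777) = -777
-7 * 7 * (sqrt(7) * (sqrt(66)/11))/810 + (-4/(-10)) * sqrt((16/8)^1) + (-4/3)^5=-1024/243-49 * sqrt(462)/8910 + 2 * sqrt(2)/5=-3.77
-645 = -645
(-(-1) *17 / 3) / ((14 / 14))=17 / 3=5.67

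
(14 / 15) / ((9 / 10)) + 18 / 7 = 682 / 189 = 3.61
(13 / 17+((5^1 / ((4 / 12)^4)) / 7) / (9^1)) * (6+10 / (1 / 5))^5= 67346628608 / 17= 3961566388.71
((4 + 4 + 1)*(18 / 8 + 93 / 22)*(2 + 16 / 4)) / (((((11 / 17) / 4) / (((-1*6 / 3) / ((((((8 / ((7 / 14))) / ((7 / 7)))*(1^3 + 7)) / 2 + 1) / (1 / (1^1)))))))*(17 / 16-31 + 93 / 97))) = 162419904 / 70745675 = 2.30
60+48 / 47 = 2868 / 47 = 61.02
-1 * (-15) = 15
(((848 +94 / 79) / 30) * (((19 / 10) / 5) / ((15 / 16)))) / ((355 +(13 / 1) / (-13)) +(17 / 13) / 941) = 364739128 / 11253599375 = 0.03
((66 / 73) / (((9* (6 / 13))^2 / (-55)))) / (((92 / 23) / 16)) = -11.53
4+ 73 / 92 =4.79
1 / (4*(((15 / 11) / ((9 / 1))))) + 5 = 133 / 20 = 6.65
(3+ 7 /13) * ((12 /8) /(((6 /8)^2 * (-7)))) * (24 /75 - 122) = 28704 /175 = 164.02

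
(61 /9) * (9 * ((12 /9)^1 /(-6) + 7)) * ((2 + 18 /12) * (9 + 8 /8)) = 130235 /9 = 14470.56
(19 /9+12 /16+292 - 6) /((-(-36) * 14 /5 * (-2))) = -51995 /36288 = -1.43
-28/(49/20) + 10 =-10/7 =-1.43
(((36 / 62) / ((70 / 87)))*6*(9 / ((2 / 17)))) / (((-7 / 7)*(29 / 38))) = -470934 / 1085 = -434.04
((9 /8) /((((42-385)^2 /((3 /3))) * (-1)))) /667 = -9 /627775064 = -0.00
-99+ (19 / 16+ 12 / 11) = -17023 / 176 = -96.72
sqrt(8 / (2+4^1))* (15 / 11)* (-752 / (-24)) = 940* sqrt(3) / 33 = 49.34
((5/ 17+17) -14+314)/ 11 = 5394/ 187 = 28.84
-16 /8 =-2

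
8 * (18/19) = 144/19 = 7.58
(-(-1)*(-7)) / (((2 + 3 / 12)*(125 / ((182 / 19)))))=-5096 / 21375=-0.24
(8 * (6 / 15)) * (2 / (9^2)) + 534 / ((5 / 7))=747.68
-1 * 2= -2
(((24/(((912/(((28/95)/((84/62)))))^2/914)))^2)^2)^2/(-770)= -1383938215451140817197352119533663674079286081/180932285412374947541814168752622577166970637790210615700000000000000000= -0.00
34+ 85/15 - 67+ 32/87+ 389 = 10499/29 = 362.03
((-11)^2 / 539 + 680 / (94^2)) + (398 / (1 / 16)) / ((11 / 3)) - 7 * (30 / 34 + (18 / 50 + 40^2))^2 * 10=-7719698004519636501 / 43012267375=-179476658.07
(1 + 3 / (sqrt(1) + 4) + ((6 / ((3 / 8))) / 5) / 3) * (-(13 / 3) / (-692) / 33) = 26 / 51381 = 0.00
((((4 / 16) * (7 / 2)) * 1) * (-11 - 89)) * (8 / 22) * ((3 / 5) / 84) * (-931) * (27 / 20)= 25137 / 88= 285.65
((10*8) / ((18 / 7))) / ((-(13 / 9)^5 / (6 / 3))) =-3674160 / 371293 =-9.90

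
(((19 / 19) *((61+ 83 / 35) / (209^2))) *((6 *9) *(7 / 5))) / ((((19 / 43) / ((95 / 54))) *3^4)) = 95374 / 17690805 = 0.01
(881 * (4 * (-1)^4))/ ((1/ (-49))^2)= 8461124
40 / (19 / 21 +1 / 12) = 3360 / 83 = 40.48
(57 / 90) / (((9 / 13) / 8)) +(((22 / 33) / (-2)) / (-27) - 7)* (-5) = 17114 / 405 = 42.26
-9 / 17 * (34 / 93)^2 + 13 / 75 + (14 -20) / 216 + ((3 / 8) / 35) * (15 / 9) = 1121899 / 12108600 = 0.09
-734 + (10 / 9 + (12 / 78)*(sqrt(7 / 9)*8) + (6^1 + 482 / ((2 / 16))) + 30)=16*sqrt(7) / 39 + 28432 / 9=3160.20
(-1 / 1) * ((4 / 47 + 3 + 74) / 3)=-3623 / 141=-25.70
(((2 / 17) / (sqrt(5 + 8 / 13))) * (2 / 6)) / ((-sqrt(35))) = -2 * sqrt(33215) / 130305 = -0.00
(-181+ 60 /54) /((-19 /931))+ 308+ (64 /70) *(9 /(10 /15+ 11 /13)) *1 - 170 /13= 2202209729 /241605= 9114.92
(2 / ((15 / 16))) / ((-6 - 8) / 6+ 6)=32 / 55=0.58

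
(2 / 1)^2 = 4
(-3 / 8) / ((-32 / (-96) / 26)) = -29.25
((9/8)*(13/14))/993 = 39/37072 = 0.00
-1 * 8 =-8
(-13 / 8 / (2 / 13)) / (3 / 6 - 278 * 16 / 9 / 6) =0.13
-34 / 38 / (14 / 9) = -153 / 266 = -0.58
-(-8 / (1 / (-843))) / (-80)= 843 / 10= 84.30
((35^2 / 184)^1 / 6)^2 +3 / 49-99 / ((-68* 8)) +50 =52260631529 / 1015273728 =51.47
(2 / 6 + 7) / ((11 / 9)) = 6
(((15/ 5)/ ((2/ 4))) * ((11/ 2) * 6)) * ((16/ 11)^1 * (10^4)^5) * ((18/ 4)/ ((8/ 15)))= 243000000000000000000000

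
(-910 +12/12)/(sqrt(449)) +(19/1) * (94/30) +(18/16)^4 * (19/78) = 95724223/1597440 - 909 * sqrt(449)/449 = 17.03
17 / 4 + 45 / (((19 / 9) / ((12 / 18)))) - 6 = 947 / 76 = 12.46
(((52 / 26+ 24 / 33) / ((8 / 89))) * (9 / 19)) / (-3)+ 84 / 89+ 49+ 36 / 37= 46.13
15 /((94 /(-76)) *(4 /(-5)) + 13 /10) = 190 /29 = 6.55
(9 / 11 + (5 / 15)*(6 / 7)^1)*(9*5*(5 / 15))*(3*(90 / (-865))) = -5.17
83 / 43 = 1.93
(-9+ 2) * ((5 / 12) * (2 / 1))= -35 / 6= -5.83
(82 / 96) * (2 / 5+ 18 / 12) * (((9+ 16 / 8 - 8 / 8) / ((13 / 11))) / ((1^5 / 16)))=8569 / 39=219.72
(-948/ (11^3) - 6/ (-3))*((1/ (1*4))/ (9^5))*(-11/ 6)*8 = -0.00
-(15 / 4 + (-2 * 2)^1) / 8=1 / 32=0.03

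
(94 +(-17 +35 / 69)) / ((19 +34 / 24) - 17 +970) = 21392 / 268663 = 0.08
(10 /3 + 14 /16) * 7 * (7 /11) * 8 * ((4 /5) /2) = 9898 /165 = 59.99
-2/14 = -1/7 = -0.14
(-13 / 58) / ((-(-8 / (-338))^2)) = 371293 / 928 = 400.10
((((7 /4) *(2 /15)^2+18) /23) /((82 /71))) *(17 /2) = 4896799 /848700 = 5.77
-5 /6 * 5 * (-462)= 1925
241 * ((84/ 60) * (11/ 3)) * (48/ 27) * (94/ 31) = 27909728/ 4185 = 6668.99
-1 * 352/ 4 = -88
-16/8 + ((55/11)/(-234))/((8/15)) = -2.04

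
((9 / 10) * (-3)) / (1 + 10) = -27 / 110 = -0.25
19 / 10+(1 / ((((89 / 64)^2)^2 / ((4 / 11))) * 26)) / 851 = 1.90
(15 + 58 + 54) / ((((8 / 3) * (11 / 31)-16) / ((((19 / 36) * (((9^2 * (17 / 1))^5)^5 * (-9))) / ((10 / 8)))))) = 667403956465500888312533601289988483176287142747040011408178790366084426755197496313 / 7000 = 95343422352214412616076230000000000000000000000000000000000000000000000000000000.00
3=3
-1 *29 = -29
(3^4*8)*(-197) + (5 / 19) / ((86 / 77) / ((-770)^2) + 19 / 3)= -1051939108981506 / 8240423101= -127655.96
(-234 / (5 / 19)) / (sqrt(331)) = -4446* sqrt(331) / 1655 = -48.87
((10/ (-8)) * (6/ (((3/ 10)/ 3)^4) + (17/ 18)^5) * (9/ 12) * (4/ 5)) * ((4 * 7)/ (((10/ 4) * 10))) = -793628498999/ 15746400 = -50400.63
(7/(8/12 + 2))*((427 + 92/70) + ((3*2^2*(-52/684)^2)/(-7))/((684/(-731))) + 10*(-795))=-109695724547/5555790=-19744.40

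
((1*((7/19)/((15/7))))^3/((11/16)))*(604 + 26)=26353376/5658675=4.66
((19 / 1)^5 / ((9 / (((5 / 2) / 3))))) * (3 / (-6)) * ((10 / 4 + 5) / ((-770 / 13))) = 160946435 / 11088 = 14515.37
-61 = -61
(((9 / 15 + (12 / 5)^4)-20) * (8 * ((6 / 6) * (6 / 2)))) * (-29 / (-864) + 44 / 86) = 34883161 / 193500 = 180.27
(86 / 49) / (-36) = -43 / 882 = -0.05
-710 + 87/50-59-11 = -38913/50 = -778.26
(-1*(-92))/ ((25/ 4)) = 368/ 25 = 14.72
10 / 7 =1.43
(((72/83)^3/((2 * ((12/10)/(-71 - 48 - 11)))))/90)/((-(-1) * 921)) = -74880/175538609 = -0.00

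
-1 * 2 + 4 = 2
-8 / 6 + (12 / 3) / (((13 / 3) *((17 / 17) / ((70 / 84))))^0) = 8 / 3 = 2.67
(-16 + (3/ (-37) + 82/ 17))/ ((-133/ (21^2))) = 446103/ 11951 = 37.33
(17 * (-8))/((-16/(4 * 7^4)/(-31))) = -2530654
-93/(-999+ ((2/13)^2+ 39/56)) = 880152/9447721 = 0.09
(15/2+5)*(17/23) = 425/46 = 9.24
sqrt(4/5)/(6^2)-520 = -520 + sqrt(5)/90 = -519.98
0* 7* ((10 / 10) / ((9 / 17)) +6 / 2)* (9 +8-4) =0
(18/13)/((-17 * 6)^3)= -1/766428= -0.00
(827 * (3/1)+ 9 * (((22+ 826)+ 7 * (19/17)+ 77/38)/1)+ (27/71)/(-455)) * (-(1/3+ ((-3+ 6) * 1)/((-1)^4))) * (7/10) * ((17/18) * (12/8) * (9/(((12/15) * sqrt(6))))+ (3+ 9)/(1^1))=-425796986766/1490645-70966164461 * sqrt(6)/1122368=-440524.83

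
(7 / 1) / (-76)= -7 / 76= -0.09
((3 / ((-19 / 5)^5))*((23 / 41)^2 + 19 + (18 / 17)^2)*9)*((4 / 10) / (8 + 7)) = -0.02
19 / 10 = 1.90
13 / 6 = 2.17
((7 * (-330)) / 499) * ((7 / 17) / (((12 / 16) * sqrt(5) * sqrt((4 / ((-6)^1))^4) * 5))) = -9702 * sqrt(5) / 42415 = -0.51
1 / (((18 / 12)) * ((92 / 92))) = 2 / 3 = 0.67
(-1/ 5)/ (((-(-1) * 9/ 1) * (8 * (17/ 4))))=-1/ 1530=-0.00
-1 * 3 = -3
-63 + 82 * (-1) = -145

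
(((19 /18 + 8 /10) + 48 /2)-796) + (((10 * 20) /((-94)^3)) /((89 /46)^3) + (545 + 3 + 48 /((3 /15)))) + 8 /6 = 126402358927049 /6587279683830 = 19.19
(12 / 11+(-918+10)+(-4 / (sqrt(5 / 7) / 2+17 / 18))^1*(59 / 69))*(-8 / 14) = 746200816 / 1432739 - 25488*sqrt(35) / 130249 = 519.66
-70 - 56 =-126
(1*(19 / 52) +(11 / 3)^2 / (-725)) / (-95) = -0.00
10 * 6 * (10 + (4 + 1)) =900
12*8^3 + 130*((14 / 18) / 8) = 221639 / 36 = 6156.64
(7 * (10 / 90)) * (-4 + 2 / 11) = -98 / 33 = -2.97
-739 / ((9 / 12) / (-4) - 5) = 11824 / 83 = 142.46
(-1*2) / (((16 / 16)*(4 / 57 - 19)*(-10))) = -57 / 5395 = -0.01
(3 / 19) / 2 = 3 / 38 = 0.08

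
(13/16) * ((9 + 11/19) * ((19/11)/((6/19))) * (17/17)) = 22477/528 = 42.57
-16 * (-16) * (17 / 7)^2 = 73984 / 49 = 1509.88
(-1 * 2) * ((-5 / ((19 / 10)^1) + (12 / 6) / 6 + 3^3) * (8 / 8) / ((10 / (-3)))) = 1408 / 95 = 14.82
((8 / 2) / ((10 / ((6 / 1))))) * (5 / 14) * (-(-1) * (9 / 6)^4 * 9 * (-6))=-6561 / 28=-234.32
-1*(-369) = 369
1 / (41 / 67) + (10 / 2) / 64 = 4493 / 2624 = 1.71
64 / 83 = 0.77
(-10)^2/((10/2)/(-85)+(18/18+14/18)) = 58.17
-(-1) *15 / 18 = 5 / 6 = 0.83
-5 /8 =-0.62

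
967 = 967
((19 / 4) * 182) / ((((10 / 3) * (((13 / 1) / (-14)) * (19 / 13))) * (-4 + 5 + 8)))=-637 / 30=-21.23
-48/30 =-8/5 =-1.60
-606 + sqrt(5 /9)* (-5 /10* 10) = -606 - 5* sqrt(5) /3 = -609.73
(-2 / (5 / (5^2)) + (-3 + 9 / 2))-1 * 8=-16.50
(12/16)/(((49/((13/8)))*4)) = 39/6272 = 0.01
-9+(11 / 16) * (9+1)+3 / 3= -9 / 8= -1.12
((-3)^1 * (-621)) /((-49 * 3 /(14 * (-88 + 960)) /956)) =-1035370944 /7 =-147910134.86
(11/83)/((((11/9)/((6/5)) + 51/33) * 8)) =3267/505636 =0.01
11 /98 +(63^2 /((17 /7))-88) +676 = 3702529 /1666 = 2222.41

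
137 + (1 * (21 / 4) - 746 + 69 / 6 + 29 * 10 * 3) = 1111 / 4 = 277.75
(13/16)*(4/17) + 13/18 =559/612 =0.91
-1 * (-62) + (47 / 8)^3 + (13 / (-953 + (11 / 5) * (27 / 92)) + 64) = 73741640045 / 224298496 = 328.77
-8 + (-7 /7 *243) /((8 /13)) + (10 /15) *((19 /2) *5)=-8909 /24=-371.21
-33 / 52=-0.63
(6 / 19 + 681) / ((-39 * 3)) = -4315 / 741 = -5.82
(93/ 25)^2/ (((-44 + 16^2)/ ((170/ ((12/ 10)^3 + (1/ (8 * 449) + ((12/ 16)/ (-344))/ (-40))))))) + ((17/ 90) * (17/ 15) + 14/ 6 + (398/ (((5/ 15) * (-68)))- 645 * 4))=-98886095947614788/ 38200743443925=-2588.59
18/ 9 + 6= 8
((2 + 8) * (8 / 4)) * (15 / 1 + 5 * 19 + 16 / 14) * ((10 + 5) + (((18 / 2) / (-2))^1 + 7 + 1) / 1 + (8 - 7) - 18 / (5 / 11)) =-312756 / 7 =-44679.43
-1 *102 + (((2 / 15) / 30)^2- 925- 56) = -54826874 / 50625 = -1083.00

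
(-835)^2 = 697225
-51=-51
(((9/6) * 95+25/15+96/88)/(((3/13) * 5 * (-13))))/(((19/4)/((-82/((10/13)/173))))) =1768015366/47025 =37597.35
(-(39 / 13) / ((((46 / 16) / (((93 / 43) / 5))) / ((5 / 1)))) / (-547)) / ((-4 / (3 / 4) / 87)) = -72819 / 1081966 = -0.07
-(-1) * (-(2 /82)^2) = -1 /1681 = -0.00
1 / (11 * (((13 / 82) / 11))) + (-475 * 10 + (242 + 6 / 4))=-4500.19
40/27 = 1.48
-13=-13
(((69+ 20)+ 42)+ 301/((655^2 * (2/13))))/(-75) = -112408463/64353750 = -1.75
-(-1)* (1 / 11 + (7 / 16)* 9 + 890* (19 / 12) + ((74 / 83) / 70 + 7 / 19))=41195795629 / 29142960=1413.58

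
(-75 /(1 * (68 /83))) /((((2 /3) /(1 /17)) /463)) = -8646525 /2312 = -3739.85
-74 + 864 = 790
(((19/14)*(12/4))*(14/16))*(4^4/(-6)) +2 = -150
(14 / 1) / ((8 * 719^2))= 7 / 2067844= 0.00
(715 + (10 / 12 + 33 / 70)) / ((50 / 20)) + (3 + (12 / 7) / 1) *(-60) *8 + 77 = -997151 / 525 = -1899.34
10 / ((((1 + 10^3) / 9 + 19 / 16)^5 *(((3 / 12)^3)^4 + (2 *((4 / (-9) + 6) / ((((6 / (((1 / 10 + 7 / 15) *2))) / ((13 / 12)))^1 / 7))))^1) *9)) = 280476268308914503680 / 72107768125531668146078477454961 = 0.00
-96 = -96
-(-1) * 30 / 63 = 10 / 21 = 0.48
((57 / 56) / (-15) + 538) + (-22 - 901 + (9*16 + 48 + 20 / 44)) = -192.61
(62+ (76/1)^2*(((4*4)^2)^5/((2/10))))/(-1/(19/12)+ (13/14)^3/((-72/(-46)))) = -59598760030526600356032/225319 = -264508363833172525.87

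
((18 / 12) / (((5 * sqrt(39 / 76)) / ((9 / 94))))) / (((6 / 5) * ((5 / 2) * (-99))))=-sqrt(741) / 201630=-0.00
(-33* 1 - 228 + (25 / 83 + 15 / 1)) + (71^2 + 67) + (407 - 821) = 369209 / 83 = 4448.30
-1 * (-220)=220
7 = 7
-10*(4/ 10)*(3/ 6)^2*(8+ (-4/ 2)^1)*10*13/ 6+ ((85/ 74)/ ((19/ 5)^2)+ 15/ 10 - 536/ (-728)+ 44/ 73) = -11276007101/ 88730551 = -127.08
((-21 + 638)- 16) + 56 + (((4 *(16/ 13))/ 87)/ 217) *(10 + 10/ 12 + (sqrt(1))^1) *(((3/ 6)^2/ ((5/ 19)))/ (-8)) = 2418681736/ 3681405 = 657.00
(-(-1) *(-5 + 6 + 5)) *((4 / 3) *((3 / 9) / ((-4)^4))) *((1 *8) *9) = 3 / 4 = 0.75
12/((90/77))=154/15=10.27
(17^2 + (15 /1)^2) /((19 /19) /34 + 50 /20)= 203.21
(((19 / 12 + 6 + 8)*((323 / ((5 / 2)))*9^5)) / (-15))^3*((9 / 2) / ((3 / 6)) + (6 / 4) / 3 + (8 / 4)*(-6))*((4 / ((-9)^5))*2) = -1053974133672455885769 / 6250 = -168635861387592941.72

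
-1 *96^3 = -884736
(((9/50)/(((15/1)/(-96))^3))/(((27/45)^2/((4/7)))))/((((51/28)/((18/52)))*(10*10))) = -98304/690625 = -0.14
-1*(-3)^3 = 27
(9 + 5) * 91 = 1274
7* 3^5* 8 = 13608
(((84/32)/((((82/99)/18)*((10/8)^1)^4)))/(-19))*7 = -4191264/486875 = -8.61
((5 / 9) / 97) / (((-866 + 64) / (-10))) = 25 / 350073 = 0.00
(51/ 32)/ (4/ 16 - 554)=-51/ 17720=-0.00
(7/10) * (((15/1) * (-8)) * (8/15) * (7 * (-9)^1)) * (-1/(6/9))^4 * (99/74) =3536379/185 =19115.56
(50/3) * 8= 400/3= 133.33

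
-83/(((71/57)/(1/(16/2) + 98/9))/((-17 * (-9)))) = -63778611/568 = -112286.29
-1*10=-10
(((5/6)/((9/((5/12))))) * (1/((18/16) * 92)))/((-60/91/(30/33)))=-2275/4426488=-0.00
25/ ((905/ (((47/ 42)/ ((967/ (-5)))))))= -1175/ 7351134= -0.00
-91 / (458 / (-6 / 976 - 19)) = 844025 / 223504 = 3.78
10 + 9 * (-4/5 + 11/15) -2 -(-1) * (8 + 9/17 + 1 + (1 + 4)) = 1864/85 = 21.93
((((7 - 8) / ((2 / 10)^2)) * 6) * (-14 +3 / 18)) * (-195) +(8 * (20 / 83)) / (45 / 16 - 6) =-1712780185 / 4233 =-404625.60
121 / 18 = 6.72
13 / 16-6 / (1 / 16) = -1523 / 16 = -95.19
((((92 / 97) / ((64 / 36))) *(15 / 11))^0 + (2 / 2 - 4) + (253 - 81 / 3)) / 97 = 224 / 97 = 2.31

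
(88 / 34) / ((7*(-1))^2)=44 / 833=0.05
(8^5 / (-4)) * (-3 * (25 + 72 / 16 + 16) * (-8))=-8945664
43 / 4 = 10.75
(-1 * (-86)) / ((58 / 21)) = 903 / 29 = 31.14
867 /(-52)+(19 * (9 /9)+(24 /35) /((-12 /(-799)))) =87331 /1820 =47.98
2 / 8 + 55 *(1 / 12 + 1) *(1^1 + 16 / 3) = 6797 / 18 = 377.61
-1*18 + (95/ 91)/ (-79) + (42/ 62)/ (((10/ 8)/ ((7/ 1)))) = -15844903/ 1114295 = -14.22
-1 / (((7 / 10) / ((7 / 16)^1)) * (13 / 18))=-45 / 52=-0.87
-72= -72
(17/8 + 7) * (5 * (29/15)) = 2117/24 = 88.21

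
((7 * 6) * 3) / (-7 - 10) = -126 / 17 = -7.41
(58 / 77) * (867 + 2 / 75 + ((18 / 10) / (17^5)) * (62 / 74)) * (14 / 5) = 396276245054048 / 216705674625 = 1828.64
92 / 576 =23 / 144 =0.16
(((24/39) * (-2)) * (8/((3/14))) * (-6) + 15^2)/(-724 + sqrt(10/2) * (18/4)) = -18850064/27251887 - 117162 * sqrt(5)/27251887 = -0.70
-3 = -3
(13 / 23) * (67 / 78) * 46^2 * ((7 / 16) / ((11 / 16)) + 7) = 86296 / 11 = 7845.09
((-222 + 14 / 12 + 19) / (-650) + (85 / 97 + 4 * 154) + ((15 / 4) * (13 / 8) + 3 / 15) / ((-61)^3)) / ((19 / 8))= 423967380596011 / 1631471333700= 259.87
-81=-81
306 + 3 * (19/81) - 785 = -12914/27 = -478.30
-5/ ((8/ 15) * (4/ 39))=-2925/ 32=-91.41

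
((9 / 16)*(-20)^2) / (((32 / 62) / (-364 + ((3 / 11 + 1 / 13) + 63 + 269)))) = -13797.57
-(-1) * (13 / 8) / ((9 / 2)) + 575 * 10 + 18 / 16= 414107 / 72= 5751.49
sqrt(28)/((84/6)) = sqrt(7)/7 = 0.38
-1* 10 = -10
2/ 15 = 0.13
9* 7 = 63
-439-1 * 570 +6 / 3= -1007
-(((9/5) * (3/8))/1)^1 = -27/40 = -0.68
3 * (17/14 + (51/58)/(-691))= 510459/140273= 3.64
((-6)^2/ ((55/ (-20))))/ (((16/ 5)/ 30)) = -1350/ 11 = -122.73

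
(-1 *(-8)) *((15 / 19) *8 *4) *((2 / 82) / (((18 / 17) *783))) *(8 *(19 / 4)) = 21760 / 96309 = 0.23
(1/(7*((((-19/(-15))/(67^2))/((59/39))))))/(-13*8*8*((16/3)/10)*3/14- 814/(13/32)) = -6621275/18143936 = -0.36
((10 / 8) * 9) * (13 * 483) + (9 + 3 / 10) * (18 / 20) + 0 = 1766178 / 25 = 70647.12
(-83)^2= 6889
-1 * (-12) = 12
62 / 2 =31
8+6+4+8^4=4114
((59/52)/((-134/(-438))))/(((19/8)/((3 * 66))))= 5116716/16549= 309.19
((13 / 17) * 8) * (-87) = -9048 / 17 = -532.24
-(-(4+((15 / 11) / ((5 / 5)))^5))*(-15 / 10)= -4210737 / 322102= -13.07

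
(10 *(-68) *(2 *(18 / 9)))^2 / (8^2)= 115600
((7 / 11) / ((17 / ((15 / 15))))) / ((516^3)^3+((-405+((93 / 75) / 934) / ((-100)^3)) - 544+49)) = 23350000000 / 1617624686584076369312764357457142029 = 0.00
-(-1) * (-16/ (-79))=16/ 79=0.20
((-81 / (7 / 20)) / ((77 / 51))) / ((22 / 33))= -123930 / 539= -229.93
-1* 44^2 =-1936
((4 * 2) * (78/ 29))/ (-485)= -624/ 14065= -0.04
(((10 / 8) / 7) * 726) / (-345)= -121 / 322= -0.38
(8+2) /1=10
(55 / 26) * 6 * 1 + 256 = 3493 / 13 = 268.69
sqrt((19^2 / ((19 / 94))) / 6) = sqrt(2679) / 3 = 17.25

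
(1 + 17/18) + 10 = 215/18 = 11.94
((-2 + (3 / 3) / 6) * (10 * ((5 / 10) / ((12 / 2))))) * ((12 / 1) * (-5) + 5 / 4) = 12925 / 144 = 89.76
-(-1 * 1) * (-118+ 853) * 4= 2940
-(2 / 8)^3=-1 / 64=-0.02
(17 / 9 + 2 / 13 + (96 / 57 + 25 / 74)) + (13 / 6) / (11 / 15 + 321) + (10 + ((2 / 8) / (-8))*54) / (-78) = 69755539 / 17593056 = 3.96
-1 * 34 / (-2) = 17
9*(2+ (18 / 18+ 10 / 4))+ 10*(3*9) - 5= 314.50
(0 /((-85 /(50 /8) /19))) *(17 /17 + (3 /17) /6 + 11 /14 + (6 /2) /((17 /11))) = 0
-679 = -679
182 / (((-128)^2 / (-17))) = -0.19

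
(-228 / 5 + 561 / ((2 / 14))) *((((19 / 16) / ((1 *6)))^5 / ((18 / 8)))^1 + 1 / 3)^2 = 242116078471825254288109 / 560952536617829007360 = 431.62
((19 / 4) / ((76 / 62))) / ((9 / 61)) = 1891 / 72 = 26.26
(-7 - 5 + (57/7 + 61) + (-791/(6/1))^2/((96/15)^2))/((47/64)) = 655.61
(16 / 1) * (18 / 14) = 20.57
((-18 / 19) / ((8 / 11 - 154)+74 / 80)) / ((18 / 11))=4840 / 1273627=0.00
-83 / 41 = -2.02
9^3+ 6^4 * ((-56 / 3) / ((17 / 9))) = -205335 / 17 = -12078.53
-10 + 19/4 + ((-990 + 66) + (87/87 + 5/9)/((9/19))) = -300013/324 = -925.97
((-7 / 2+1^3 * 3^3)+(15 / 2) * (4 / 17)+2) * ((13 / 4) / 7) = 12051 / 952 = 12.66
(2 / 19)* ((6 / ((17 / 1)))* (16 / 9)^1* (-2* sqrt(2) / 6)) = -64* sqrt(2) / 2907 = -0.03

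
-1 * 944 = -944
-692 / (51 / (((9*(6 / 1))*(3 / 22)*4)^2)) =-24214464 / 2057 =-11771.74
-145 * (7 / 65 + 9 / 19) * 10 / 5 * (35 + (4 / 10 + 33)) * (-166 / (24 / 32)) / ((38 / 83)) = 6885252384 / 1235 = 5575103.14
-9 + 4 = -5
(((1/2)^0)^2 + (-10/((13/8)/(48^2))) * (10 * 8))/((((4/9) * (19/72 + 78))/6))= -14332710564/73255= -195655.05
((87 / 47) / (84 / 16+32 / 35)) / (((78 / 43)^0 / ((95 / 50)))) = 23142 / 40561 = 0.57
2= 2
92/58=46/29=1.59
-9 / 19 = -0.47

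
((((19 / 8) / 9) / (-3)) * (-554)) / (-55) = -5263 / 5940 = -0.89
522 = 522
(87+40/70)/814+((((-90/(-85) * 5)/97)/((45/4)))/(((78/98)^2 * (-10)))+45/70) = 26784537214/35728297605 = 0.75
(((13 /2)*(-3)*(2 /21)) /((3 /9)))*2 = -78 /7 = -11.14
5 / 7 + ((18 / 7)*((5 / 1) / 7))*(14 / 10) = 3.29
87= 87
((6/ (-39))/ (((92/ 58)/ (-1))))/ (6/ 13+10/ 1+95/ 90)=522/ 61985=0.01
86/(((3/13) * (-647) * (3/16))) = -17888/5823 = -3.07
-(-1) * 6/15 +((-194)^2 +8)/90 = 1256/3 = 418.67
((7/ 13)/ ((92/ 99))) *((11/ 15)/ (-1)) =-2541/ 5980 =-0.42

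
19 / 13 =1.46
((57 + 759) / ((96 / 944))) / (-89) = -8024 / 89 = -90.16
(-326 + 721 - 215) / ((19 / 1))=180 / 19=9.47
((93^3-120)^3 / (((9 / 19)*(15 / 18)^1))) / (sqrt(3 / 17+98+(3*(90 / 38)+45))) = 6588923882739907338*sqrt(15678743) / 242705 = 107495773179631616.27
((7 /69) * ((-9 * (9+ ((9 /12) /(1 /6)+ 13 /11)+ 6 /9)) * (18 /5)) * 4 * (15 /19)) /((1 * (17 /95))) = -3829140 /4301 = -890.29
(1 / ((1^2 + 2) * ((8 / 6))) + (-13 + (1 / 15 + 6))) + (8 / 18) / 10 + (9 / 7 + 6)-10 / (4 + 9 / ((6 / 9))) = 19 / 252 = 0.08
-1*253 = -253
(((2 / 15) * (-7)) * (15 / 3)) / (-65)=14 / 195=0.07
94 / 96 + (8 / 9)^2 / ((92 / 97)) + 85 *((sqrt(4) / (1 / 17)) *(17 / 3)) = 488209699 / 29808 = 16378.48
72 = 72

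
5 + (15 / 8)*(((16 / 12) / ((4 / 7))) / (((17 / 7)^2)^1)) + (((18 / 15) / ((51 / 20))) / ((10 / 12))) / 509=33791403 / 5884040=5.74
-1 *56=-56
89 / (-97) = -89 / 97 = -0.92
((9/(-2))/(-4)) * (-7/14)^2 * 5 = 45/32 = 1.41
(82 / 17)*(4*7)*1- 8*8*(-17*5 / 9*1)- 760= -3136 / 153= -20.50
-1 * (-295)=295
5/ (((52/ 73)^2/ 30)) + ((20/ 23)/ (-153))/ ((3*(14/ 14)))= 4219341935/ 14273064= 295.62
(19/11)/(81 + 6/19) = 361/16995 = 0.02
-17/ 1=-17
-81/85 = -0.95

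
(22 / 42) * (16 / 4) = 44 / 21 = 2.10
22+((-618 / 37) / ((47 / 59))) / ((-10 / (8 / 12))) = 203444 / 8695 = 23.40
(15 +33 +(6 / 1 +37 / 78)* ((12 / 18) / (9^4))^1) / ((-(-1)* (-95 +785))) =1602047 / 23029110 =0.07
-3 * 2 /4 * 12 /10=-9 /5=-1.80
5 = 5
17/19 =0.89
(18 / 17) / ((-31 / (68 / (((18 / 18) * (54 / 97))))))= -388 / 93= -4.17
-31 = -31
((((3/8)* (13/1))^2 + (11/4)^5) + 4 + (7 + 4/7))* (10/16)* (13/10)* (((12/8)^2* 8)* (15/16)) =2423046015/917504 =2640.91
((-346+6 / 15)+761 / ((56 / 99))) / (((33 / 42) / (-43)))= -12036861 / 220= -54713.00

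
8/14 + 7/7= 11/7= 1.57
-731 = -731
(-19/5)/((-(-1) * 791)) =-19/3955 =-0.00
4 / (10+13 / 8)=32 / 93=0.34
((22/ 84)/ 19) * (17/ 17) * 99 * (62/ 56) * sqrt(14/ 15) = 3751 * sqrt(210)/ 37240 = 1.46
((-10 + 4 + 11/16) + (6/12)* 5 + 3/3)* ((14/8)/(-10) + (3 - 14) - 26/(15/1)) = 44921/1920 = 23.40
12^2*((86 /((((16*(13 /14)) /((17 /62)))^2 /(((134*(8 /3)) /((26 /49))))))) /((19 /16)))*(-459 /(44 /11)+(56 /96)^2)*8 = -263480616746200 /120345069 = -2189376.09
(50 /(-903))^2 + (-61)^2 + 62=3084694747 /815409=3783.00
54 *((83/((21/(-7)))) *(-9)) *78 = 1048788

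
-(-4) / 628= 1 / 157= 0.01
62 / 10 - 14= -39 / 5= -7.80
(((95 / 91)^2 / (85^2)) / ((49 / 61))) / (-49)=-22021 / 5746094809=-0.00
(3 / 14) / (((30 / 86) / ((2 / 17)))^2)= 3698 / 151725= 0.02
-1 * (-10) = 10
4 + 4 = 8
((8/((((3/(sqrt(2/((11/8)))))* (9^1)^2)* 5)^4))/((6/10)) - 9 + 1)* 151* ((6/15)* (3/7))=-382242226743407504/1845816492279375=-207.09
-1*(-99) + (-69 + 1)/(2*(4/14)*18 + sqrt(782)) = 1657269/16567 -1666*sqrt(782)/16567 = 97.22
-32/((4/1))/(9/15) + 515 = 1505/3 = 501.67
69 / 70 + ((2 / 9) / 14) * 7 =691 / 630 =1.10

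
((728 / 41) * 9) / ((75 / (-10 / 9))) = -1456 / 615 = -2.37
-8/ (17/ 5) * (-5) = 200/ 17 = 11.76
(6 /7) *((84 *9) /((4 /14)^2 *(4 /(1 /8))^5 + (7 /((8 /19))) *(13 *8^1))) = 10584 /44767483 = 0.00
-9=-9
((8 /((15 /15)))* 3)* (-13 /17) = -312 /17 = -18.35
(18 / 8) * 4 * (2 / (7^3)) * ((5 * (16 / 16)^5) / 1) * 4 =360 / 343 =1.05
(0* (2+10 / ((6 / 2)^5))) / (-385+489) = 0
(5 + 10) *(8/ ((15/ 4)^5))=8192/ 50625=0.16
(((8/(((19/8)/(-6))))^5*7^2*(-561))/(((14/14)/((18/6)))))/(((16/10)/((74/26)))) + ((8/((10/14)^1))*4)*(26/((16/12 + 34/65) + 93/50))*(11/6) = 115392164832240315490240/233275762889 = 494659896952.72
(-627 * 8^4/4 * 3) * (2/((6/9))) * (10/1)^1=-57784320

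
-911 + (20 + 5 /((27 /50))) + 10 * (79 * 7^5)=358469503 /27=13276648.26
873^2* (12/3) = 3048516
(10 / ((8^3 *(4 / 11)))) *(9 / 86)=495 / 88064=0.01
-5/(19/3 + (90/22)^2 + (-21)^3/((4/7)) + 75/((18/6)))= 1452/4692481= 0.00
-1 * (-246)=246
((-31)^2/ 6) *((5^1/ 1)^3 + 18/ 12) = 243133/ 12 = 20261.08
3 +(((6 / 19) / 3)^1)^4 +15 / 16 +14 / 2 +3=29061839 / 2085136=13.94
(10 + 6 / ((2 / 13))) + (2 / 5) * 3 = 251 / 5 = 50.20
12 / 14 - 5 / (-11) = 101 / 77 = 1.31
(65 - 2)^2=3969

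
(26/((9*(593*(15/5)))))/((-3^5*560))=-13/1089388440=-0.00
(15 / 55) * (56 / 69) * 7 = 392 / 253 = 1.55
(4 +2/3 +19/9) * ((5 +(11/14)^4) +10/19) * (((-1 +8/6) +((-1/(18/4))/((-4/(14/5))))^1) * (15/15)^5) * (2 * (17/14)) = 49185375613/1034638920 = 47.54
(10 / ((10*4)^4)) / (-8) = -0.00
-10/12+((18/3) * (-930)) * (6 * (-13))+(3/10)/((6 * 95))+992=2486517653/5700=436231.17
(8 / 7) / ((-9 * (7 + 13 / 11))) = -44 / 2835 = -0.02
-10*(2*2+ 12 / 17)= -47.06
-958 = -958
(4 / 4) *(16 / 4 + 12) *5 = 80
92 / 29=3.17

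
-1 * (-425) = 425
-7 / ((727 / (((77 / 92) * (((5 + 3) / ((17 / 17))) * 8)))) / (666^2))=-228767.83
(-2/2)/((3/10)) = -10/3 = -3.33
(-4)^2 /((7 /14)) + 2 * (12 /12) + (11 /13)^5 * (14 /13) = 166366220 /4826809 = 34.47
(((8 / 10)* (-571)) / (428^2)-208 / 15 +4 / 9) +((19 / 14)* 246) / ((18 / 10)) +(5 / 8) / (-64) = 317674107217 / 1846494720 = 172.04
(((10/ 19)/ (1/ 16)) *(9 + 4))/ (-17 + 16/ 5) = -10400/ 1311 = -7.93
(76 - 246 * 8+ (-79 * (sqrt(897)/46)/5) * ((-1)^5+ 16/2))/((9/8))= -15136/9 - 2212 * sqrt(897)/1035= -1745.79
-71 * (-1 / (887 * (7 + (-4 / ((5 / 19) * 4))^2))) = 1775 / 475432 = 0.00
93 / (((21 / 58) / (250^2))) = 16053571.43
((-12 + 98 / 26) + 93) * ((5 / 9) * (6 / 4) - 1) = -551 / 39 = -14.13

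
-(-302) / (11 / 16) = 4832 / 11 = 439.27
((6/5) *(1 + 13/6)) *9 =171/5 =34.20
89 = 89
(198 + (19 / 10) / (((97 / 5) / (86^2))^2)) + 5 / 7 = 18201109239 / 65863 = 276348.01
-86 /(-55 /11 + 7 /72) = 6192 /353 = 17.54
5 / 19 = 0.26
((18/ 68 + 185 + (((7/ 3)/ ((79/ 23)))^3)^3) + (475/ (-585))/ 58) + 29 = 3239739550536527967143772104/ 15119080718519141673768693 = 214.28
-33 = -33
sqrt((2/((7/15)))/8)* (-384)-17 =-192* sqrt(105)/7-17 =-298.06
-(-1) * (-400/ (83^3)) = -400/ 571787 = -0.00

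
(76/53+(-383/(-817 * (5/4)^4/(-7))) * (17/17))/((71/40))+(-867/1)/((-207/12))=444694040828/8838816625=50.31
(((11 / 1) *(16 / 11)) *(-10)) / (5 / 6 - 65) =2.49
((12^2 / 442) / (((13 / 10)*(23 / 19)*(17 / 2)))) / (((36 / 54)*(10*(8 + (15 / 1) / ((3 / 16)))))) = 513 / 12356773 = 0.00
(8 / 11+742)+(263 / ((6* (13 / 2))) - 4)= 319807 / 429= 745.47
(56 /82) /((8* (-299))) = -7 /24518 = -0.00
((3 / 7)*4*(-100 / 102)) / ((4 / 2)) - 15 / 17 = -205 / 119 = -1.72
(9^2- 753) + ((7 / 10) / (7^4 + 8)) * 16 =-672.00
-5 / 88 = -0.06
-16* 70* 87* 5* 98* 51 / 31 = -2435025600 / 31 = -78549212.90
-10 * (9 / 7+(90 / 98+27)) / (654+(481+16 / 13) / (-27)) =-1004562 / 2188193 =-0.46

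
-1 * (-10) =10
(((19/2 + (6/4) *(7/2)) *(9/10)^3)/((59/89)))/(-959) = -64881/3836000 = -0.02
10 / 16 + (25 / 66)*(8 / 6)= 895 / 792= 1.13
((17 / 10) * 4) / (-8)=-17 / 20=-0.85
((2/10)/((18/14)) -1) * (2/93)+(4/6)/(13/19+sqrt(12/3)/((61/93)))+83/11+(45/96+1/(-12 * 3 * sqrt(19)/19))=52106539211/6374190240 -sqrt(19)/36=8.05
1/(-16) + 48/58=355/464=0.77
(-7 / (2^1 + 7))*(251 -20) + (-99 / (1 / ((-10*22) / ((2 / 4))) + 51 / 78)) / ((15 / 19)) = -4160717 / 11181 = -372.12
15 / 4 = 3.75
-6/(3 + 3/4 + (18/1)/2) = -8/17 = -0.47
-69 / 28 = -2.46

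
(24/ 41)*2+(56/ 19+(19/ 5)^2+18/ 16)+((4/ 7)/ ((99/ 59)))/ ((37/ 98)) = 11747817901/ 570695400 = 20.59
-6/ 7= -0.86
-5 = -5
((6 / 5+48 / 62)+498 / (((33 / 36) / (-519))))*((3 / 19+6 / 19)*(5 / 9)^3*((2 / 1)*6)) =-5341510600 / 19437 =-274811.47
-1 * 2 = -2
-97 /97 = -1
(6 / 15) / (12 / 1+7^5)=2 / 84095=0.00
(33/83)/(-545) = -33/45235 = -0.00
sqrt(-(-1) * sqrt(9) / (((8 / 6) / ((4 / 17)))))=3 * sqrt(17) / 17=0.73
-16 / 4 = -4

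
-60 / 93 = -20 / 31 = -0.65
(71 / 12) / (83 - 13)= 71 / 840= 0.08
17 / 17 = 1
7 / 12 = 0.58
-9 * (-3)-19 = 8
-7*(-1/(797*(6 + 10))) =7/12752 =0.00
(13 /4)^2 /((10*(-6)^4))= 169 /207360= 0.00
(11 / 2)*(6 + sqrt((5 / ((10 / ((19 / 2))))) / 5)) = 11*sqrt(95) / 20 + 33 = 38.36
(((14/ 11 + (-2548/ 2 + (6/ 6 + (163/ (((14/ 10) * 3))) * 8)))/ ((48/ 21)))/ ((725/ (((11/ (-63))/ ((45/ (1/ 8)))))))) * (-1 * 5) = -222049/ 157852800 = -0.00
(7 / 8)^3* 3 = 1029 / 512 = 2.01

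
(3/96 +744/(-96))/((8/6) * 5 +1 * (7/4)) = -741/808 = -0.92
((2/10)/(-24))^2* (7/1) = 0.00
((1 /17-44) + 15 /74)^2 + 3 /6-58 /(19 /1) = 57446325697 /30068716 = 1910.50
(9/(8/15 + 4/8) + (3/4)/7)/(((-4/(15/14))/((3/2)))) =-344385/97216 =-3.54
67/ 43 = 1.56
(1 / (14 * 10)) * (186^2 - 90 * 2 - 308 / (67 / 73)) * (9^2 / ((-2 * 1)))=-46238607 / 4690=-9858.98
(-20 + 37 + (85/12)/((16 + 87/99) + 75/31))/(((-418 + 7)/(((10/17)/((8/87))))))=-11697585/43274464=-0.27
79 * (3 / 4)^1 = 59.25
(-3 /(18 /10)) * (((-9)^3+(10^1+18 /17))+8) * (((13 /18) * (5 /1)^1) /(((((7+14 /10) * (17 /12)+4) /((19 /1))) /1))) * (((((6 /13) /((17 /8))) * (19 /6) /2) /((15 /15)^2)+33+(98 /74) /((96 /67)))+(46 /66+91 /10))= 44882970334925 /199488608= 224990.14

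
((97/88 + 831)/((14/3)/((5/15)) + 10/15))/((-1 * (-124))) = 219675/480128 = 0.46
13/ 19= 0.68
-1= -1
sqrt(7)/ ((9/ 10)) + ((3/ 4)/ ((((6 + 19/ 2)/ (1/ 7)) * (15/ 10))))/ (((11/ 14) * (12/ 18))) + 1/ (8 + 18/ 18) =368/ 3069 + 10 * sqrt(7)/ 9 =3.06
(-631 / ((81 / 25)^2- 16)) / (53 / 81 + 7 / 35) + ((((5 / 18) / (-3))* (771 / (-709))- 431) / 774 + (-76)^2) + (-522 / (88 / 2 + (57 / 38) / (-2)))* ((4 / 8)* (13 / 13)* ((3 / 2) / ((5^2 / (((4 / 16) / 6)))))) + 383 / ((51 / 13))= 7501970352414844427 / 1248811571662650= 6007.29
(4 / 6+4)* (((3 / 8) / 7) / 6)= 1 / 24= 0.04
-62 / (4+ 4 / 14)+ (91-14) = 938 / 15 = 62.53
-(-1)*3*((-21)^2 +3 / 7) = 9270 / 7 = 1324.29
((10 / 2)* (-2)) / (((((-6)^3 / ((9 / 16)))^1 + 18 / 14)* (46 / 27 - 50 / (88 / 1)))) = 27720 / 1204657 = 0.02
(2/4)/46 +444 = 40849/92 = 444.01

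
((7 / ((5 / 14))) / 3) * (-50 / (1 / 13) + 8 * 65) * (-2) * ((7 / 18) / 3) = 220.20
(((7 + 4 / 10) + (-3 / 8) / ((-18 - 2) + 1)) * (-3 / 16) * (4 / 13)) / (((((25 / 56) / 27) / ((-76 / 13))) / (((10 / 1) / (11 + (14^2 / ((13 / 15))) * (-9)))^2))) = 12789252 / 3462922445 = 0.00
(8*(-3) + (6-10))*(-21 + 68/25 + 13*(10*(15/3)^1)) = -17688.16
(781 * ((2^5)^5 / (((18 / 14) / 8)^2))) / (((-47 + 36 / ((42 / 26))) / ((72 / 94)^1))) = -2301097448308736 / 73179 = -31444778533.58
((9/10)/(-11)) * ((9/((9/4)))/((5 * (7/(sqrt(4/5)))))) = -36 * sqrt(5)/9625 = -0.01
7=7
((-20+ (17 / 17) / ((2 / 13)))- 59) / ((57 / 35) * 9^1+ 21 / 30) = -203 / 43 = -4.72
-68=-68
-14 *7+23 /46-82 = -359 /2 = -179.50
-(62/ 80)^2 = -961/ 1600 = -0.60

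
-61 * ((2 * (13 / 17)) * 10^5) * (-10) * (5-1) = 373176470.59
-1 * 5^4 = -625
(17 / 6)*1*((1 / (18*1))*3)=17 / 36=0.47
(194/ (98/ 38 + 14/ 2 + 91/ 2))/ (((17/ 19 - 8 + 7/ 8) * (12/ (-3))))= 280136/ 1982071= 0.14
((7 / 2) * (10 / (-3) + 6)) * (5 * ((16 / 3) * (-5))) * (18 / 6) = -11200 / 3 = -3733.33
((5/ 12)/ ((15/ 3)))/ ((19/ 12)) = 0.05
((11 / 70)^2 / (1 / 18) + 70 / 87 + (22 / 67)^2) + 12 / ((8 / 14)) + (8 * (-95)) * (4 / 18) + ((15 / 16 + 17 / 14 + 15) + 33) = -2213267933077 / 22963928400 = -96.38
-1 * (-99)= 99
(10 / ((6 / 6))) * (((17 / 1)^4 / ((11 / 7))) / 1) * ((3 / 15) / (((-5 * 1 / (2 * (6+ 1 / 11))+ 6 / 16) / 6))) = -3760449504 / 209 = -17992581.36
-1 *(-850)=850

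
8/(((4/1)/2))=4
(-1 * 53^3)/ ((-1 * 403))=148877/ 403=369.42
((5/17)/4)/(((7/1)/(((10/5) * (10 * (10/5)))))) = 0.42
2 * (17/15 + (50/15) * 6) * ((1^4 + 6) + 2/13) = 19654/65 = 302.37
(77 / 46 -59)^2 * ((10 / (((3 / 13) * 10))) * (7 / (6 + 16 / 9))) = 271196991 / 21160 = 12816.49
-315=-315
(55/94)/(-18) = -55/1692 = -0.03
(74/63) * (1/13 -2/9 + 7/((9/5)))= 10804/2457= 4.40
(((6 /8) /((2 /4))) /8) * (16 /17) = 3 /17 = 0.18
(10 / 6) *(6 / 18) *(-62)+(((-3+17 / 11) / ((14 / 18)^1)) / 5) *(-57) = -45478 / 3465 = -13.12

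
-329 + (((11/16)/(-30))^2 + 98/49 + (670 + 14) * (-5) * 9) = -31107.00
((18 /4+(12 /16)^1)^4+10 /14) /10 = 76.04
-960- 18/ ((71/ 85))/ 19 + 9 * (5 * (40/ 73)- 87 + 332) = 124920375/ 98477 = 1268.52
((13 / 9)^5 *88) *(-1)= -32673784 / 59049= -553.33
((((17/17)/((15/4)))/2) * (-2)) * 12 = -16/5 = -3.20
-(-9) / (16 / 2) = 9 / 8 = 1.12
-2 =-2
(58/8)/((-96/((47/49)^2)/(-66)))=704671/153664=4.59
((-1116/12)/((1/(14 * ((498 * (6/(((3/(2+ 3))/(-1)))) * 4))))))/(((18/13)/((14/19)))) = 262240160/19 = 13802113.68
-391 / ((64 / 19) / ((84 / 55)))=-156009 / 880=-177.28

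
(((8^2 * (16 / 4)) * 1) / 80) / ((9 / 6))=32 / 15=2.13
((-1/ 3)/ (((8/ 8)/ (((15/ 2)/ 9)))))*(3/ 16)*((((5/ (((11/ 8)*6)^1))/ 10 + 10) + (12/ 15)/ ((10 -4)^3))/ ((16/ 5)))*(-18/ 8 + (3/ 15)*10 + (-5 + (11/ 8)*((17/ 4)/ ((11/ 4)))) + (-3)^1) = 7323295/ 7299072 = 1.00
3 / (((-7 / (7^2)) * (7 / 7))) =-21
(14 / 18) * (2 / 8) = 7 / 36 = 0.19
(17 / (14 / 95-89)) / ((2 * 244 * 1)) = -1615 / 4119208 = -0.00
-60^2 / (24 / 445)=-66750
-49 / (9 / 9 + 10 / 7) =-343 / 17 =-20.18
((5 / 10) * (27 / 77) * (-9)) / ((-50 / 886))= 107649 / 3850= 27.96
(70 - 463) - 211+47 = -557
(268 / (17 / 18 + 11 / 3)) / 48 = 1.21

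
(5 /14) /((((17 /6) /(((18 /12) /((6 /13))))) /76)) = 3705 /119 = 31.13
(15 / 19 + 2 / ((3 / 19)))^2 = 181.07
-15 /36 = -5 /12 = -0.42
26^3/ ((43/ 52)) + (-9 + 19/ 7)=6395772/ 301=21248.41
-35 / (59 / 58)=-2030 / 59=-34.41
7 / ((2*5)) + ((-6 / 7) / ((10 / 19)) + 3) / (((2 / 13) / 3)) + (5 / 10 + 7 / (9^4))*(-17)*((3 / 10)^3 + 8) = -150391571 / 3674160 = -40.93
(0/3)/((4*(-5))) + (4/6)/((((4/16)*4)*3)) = 2/9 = 0.22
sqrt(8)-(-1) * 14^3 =2 * sqrt(2)+ 2744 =2746.83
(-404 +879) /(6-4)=475 /2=237.50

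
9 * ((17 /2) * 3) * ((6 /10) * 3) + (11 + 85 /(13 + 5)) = 19297 /45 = 428.82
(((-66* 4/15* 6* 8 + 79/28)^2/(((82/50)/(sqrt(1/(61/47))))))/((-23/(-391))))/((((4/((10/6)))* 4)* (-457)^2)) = 1181073905965* sqrt(2867)/19656373325568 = 3.22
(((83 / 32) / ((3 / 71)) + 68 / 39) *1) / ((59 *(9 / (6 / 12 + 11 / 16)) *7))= 213845 / 10603008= 0.02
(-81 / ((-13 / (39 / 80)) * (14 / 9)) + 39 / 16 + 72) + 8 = 94517 / 1120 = 84.39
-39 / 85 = -0.46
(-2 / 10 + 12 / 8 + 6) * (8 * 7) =2044 / 5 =408.80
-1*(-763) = 763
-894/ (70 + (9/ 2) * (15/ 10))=-3576/ 307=-11.65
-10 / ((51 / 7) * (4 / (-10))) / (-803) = -175 / 40953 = -0.00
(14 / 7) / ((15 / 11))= 1.47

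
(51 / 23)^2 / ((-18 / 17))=-4913 / 1058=-4.64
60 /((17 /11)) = 660 /17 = 38.82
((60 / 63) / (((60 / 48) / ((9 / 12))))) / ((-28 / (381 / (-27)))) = 127 / 441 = 0.29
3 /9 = 1 /3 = 0.33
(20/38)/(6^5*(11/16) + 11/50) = 500/5078909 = 0.00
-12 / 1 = -12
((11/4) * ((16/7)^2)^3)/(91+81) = 11534336/5058907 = 2.28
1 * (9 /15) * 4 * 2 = 24 /5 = 4.80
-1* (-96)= 96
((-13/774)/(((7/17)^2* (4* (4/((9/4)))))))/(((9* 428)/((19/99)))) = -71383/102848030208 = -0.00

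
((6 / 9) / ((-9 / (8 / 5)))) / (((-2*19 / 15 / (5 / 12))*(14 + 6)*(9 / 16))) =8 / 4617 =0.00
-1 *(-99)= 99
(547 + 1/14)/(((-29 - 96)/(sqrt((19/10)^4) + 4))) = -5828499/175000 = -33.31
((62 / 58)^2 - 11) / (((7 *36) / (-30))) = 20725 / 17661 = 1.17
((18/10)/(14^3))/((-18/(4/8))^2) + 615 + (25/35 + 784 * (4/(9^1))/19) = 23801048339/37537920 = 634.05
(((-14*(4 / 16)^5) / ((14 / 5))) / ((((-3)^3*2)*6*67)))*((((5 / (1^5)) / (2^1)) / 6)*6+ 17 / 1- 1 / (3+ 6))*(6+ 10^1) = 1745 / 25007616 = 0.00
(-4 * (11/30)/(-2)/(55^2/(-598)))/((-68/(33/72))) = 299/306000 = 0.00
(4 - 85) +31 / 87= -7016 / 87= -80.64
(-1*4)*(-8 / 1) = 32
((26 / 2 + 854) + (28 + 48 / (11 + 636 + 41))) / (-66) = -19244 / 1419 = -13.56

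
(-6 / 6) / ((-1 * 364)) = 1 / 364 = 0.00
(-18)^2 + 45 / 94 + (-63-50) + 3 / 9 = 211.81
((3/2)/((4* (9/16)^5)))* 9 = 59.93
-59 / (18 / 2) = -59 / 9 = -6.56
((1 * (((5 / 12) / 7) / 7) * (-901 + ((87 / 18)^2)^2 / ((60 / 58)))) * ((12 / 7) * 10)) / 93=-72598655 / 124023312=-0.59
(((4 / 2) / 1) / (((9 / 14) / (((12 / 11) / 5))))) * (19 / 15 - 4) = -4592 / 2475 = -1.86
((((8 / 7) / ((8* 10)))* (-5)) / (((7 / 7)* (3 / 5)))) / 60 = -1 / 504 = -0.00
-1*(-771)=771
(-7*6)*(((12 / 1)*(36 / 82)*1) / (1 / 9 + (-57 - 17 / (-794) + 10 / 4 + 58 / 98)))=794149272 / 193004999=4.11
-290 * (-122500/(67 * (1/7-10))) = -248675000/4623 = -53790.83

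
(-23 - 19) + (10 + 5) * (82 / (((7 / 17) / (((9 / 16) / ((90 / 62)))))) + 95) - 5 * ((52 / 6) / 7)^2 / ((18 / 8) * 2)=80612443 / 31752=2538.81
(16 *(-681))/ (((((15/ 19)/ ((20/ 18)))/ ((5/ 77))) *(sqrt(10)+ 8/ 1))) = -2760320/ 18711+ 345040 *sqrt(10)/ 18711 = -89.21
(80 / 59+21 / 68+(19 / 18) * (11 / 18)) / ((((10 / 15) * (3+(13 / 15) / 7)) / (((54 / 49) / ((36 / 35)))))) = 9382825 / 7895616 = 1.19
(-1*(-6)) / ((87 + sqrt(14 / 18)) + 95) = 1404 / 42587 - 18*sqrt(7) / 298109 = 0.03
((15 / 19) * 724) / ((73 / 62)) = 673320 / 1387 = 485.45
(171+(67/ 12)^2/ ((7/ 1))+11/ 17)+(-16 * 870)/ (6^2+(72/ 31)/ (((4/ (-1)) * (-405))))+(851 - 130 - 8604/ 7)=-309255402769/ 430302096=-718.69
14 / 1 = 14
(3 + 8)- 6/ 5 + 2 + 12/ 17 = 1063/ 85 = 12.51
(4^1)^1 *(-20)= -80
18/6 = 3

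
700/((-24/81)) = -4725/2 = -2362.50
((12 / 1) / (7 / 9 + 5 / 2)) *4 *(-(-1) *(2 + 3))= 4320 / 59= 73.22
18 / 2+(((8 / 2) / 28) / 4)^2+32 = 32145 / 784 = 41.00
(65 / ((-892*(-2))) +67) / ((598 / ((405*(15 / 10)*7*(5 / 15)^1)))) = 339046155 / 2133664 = 158.90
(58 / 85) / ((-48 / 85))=-29 / 24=-1.21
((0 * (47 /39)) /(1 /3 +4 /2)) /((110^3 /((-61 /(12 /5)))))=0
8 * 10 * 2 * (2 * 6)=1920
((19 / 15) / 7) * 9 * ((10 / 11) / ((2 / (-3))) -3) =-2736 / 385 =-7.11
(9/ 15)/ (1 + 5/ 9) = 27/ 70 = 0.39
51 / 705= 17 / 235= 0.07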